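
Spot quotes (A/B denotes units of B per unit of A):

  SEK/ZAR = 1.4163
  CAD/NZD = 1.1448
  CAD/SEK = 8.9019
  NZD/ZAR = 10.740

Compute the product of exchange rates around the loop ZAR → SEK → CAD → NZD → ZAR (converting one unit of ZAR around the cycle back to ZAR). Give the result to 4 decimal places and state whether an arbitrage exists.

0.9752 (arbitrage exists)

Around ZAR → SEK → CAD → NZD → ZAR: 1 ÷ 1.4163 ÷ 8.9019 × 1.1448 × 10.740 = 0.975205
Product < 1; profitable direction is ZAR → NZD → CAD → SEK → ZAR.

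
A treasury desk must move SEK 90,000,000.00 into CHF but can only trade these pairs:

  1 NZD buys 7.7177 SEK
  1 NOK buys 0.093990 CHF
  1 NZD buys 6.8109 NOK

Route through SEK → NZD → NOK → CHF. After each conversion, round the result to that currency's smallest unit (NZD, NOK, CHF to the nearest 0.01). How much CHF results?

SEK 90,000,000.00 ÷ 7.7177 = NZD 11,661,505.37
NZD 11,661,505.37 × 6.8109 = NOK 79,425,346.92
NOK 79,425,346.92 × 0.093990 = CHF 7,465,188.36

CHF 7,465,188.36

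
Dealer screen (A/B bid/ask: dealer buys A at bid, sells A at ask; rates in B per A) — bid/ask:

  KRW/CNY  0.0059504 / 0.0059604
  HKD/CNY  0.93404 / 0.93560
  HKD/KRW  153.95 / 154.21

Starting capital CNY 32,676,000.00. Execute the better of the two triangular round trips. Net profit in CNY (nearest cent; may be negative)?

Best loop CNY → KRW → HKD → CNY:
CNY 32,676,000.00 ÷ 0.0059604 (buy KRW at ask) = KRW 5,482,182,404
KRW 5,482,182,404 ÷ 154.21 (buy HKD at ask) = HKD 35,550,109.62
HKD 35,550,109.62 × 0.93404 (sell HKD at bid) = CNY 33,205,224.39

Net profit: CNY 529,224.39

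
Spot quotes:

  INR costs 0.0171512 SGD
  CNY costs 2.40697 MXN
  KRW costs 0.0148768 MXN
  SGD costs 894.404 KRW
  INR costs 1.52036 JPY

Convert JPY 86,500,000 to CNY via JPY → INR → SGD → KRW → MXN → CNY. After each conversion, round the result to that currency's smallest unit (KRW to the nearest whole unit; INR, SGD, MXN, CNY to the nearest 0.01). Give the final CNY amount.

JPY 86,500,000 ÷ 1.52036 = INR 56,894,419.74
INR 56,894,419.74 × 0.0171512 = SGD 975,807.57
SGD 975,807.57 × 894.404 = KRW 872,766,194
KRW 872,766,194 × 0.0148768 = MXN 12,983,968.11
MXN 12,983,968.11 ÷ 2.40697 = CNY 5,394,320.71

CNY 5,394,320.71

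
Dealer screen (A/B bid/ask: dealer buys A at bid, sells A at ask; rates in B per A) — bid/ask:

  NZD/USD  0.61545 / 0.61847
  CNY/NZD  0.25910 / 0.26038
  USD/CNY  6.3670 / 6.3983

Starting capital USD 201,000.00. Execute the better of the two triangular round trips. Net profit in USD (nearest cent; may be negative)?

Best loop USD → CNY → NZD → USD:
USD 201,000.00 × 6.3670 (sell USD at bid) = CNY 1,279,767.00
CNY 1,279,767.00 × 0.25910 (sell CNY at bid) = NZD 331,587.63
NZD 331,587.63 × 0.61545 (sell NZD at bid) = USD 204,075.61

Net profit: USD 3,075.61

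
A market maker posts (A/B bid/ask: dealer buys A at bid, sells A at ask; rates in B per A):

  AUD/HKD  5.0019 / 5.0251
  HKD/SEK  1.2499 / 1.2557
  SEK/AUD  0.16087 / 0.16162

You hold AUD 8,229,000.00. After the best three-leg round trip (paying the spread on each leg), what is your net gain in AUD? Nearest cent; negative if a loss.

Best loop AUD → HKD → SEK → AUD:
AUD 8,229,000.00 × 5.0019 (sell AUD at bid) = HKD 41,160,635.10
HKD 41,160,635.10 × 1.2499 (sell HKD at bid) = SEK 51,446,677.81
SEK 51,446,677.81 × 0.16087 (sell SEK at bid) = AUD 8,276,227.06

Net profit: AUD 47,227.06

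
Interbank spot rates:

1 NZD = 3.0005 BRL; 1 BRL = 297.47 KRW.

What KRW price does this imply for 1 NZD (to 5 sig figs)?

1 NZD × 3.0005 = 3.0005 BRL
3.0005 BRL × 297.47 = 892.559 KRW

NZD/KRW = 892.56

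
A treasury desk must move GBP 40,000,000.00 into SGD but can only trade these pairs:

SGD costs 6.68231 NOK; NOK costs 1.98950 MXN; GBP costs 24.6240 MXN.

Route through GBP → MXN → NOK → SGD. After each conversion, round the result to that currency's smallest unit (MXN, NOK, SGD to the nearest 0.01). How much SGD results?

SGD 74,088,027.29

GBP 40,000,000.00 × 24.6240 = MXN 984,960,000.00
MXN 984,960,000.00 ÷ 1.98950 = NOK 495,079,165.62
NOK 495,079,165.62 ÷ 6.68231 = SGD 74,088,027.29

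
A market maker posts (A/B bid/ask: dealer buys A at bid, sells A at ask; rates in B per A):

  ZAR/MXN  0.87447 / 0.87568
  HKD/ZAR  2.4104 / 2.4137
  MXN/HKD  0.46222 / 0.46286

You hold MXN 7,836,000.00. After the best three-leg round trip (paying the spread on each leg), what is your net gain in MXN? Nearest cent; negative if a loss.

Best loop MXN → ZAR → HKD → MXN:
MXN 7,836,000.00 ÷ 0.87568 (buy ZAR at ask) = ZAR 8,948,474.33
ZAR 8,948,474.33 ÷ 2.4137 (buy HKD at ask) = HKD 3,707,368.08
HKD 3,707,368.08 ÷ 0.46286 (buy MXN at ask) = MXN 8,009,696.40

Net profit: MXN 173,696.40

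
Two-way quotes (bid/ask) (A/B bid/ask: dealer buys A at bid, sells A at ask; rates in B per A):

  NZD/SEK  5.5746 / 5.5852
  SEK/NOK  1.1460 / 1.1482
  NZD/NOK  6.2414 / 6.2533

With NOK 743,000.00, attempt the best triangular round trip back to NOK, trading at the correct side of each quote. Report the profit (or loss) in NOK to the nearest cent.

Best loop NOK → NZD → SEK → NOK:
NOK 743,000.00 ÷ 6.2533 (buy NZD at ask) = NZD 118,817.26
NZD 118,817.26 × 5.5746 (sell NZD at bid) = SEK 662,358.72
SEK 662,358.72 × 1.1460 (sell SEK at bid) = NOK 759,063.10

Net profit: NOK 16,063.10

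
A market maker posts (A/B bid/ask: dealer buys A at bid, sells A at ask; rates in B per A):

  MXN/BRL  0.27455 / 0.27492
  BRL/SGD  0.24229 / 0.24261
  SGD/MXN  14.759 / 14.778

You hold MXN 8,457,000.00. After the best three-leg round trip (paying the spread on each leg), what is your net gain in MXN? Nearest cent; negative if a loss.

Net profit: MXN 122,967.35

Best loop MXN → SGD → BRL → MXN:
MXN 8,457,000.00 ÷ 14.778 (buy SGD at ask) = SGD 572,269.59
SGD 572,269.59 ÷ 0.24261 (buy BRL at ask) = BRL 2,358,804.62
BRL 2,358,804.62 ÷ 0.27492 (buy MXN at ask) = MXN 8,579,967.35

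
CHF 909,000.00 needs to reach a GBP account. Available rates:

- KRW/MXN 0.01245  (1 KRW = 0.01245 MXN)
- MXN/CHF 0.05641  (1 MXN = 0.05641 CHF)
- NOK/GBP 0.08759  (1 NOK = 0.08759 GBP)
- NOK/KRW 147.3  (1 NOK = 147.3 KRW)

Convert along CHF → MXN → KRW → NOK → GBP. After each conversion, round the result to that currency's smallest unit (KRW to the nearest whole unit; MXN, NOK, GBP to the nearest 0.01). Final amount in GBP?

CHF 909,000.00 ÷ 0.05641 = MXN 16,114,164.16
MXN 16,114,164.16 ÷ 0.01245 = KRW 1,294,310,374
KRW 1,294,310,374 ÷ 147.3 = NOK 8,786,900.03
NOK 8,786,900.03 × 0.08759 = GBP 769,644.57

GBP 769,644.57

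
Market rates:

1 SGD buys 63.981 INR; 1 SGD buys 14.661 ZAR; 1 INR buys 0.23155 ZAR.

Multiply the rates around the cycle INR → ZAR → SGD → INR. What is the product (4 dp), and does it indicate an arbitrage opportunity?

1.0105 (arbitrage exists)

Around INR → ZAR → SGD → INR: 1 × 0.23155 ÷ 14.661 × 63.981 = 1.010490
Product > 1; profitable direction is INR → ZAR → SGD → INR.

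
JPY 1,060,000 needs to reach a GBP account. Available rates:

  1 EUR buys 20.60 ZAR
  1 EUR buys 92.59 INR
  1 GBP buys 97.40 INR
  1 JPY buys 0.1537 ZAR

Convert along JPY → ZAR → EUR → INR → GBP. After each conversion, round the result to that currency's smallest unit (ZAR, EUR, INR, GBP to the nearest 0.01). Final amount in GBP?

JPY 1,060,000 × 0.1537 = ZAR 162,922.00
ZAR 162,922.00 ÷ 20.60 = EUR 7,908.83
EUR 7,908.83 × 92.59 = INR 732,278.57
INR 732,278.57 ÷ 97.40 = GBP 7,518.26

GBP 7,518.26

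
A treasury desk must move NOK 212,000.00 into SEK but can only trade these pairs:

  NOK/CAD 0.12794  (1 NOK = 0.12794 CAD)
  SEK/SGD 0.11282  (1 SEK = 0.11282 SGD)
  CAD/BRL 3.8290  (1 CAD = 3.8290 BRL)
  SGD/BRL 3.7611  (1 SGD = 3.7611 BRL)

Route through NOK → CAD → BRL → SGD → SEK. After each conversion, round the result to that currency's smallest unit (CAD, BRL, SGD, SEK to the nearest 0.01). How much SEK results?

NOK 212,000.00 × 0.12794 = CAD 27,123.28
CAD 27,123.28 × 3.8290 = BRL 103,855.04
BRL 103,855.04 ÷ 3.7611 = SGD 27,612.94
SGD 27,612.94 ÷ 0.11282 = SEK 244,752.17

SEK 244,752.17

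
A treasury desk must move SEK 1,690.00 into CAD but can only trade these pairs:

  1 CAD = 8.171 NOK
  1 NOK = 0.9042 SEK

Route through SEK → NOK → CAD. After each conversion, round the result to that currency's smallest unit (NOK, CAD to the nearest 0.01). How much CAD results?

CAD 228.74

SEK 1,690.00 ÷ 0.9042 = NOK 1,869.06
NOK 1,869.06 ÷ 8.171 = CAD 228.74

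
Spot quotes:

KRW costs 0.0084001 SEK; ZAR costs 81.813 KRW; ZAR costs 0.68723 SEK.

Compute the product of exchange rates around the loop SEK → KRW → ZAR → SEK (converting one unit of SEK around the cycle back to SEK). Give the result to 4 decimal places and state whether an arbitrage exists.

Around SEK → KRW → ZAR → SEK: 1 ÷ 0.0084001 ÷ 81.813 × 0.68723 = 0.999989
Product ≈ 1 (deviation 0.001%, within rounding noise).

1.0000 (no arbitrage)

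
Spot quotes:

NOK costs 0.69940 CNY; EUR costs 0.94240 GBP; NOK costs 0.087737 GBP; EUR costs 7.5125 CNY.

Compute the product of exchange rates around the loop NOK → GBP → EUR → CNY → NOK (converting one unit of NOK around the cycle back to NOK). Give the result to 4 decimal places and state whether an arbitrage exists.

1.0000 (no arbitrage)

Around NOK → GBP → EUR → CNY → NOK: 1 × 0.087737 ÷ 0.94240 × 7.5125 ÷ 0.69940 = 1.000015
Product ≈ 1 (deviation 0.001%, within rounding noise).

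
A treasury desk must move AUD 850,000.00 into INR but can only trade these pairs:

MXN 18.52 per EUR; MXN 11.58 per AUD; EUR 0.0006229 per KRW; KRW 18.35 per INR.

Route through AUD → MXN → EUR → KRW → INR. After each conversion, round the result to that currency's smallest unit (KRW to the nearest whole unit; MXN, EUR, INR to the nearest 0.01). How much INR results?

INR 46,497,767.52

AUD 850,000.00 × 11.58 = MXN 9,843,000.00
MXN 9,843,000.00 ÷ 18.52 = EUR 531,479.48
EUR 531,479.48 ÷ 0.0006229 = KRW 853,234,034
KRW 853,234,034 ÷ 18.35 = INR 46,497,767.52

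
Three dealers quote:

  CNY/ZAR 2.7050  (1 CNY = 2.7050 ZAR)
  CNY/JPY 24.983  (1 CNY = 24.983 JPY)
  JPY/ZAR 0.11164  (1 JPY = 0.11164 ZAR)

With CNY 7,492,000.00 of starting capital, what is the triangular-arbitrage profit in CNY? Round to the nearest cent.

Profit: CNY 232,936.44

Profitable loop is CNY → JPY → ZAR → CNY:
CNY 7,492,000.00 × 24.983 = JPY 187,172,636
JPY 187,172,636 × 0.11164 = ZAR 20,895,953.08
ZAR 20,895,953.08 ÷ 2.7050 = CNY 7,724,936.44
Profit = CNY 7,724,936.44 − CNY 7,492,000.00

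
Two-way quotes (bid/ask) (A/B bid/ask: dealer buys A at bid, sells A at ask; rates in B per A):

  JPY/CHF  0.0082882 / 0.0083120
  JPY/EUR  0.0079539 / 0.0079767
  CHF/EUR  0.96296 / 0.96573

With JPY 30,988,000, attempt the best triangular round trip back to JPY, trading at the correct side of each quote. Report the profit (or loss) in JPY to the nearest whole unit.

Net profit: JPY 17,501

Best loop JPY → CHF → EUR → JPY:
JPY 30,988,000 × 0.0082882 (sell JPY at bid) = CHF 256,834.74
CHF 256,834.74 × 0.96296 (sell CHF at bid) = EUR 247,321.58
EUR 247,321.58 ÷ 0.0079767 (buy JPY at ask) = JPY 31,005,501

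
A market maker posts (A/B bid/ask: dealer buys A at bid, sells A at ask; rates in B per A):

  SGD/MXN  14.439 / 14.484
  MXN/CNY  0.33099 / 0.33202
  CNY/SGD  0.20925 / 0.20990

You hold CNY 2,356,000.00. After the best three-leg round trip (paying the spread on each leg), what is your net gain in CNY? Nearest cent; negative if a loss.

Net profit: CNY 94.70

Best loop CNY → SGD → MXN → CNY:
CNY 2,356,000.00 × 0.20925 (sell CNY at bid) = SGD 492,993.00
SGD 492,993.00 × 14.439 (sell SGD at bid) = MXN 7,118,325.93
MXN 7,118,325.93 × 0.33099 (sell MXN at bid) = CNY 2,356,094.70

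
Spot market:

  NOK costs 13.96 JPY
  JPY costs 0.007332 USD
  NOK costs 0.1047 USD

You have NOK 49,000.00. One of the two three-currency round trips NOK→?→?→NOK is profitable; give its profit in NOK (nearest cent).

Profit: NOK 1,122.75

Profitable loop is NOK → USD → JPY → NOK:
NOK 49,000.00 × 0.1047 = USD 5,130.30
USD 5,130.30 ÷ 0.007332 = JPY 699,714
JPY 699,714 ÷ 13.96 = NOK 50,122.75
Profit = NOK 50,122.75 − NOK 49,000.00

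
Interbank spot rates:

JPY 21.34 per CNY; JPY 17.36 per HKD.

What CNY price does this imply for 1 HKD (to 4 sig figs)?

1 HKD × 17.36 = 17.36 JPY
17.36 JPY ÷ 21.34 = 0.813496 CNY

HKD/CNY = 0.8135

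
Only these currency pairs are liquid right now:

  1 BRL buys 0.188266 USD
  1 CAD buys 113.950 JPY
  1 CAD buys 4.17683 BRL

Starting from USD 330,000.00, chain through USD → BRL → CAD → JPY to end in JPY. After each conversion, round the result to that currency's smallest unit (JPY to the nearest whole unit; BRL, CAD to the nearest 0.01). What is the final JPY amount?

USD 330,000.00 ÷ 0.188266 = BRL 1,752,839.07
BRL 1,752,839.07 ÷ 4.17683 = CAD 419,657.75
CAD 419,657.75 × 113.950 = JPY 47,820,001

JPY 47,820,001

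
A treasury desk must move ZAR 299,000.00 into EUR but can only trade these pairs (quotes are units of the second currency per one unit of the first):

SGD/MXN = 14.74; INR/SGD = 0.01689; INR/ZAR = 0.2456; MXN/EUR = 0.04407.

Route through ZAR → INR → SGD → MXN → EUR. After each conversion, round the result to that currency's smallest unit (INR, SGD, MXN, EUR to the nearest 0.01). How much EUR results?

ZAR 299,000.00 ÷ 0.2456 = INR 1,217,426.71
INR 1,217,426.71 × 0.01689 = SGD 20,562.34
SGD 20,562.34 × 14.74 = MXN 303,088.89
MXN 303,088.89 × 0.04407 = EUR 13,357.13

EUR 13,357.13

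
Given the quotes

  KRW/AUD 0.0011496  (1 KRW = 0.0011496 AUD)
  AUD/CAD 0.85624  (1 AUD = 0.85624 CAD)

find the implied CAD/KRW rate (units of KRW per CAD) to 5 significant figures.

CAD/KRW = 1015.9

1 CAD ÷ 0.85624 = 1.1679 AUD
1.1679 AUD ÷ 0.0011496 = 1015.92 KRW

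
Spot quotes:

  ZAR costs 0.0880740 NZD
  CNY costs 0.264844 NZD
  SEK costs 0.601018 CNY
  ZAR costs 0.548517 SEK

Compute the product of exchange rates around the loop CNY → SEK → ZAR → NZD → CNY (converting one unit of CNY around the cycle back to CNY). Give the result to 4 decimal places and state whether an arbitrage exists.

1.0087 (arbitrage exists)

Around CNY → SEK → ZAR → NZD → CNY: 1 ÷ 0.601018 ÷ 0.548517 × 0.0880740 ÷ 0.264844 = 1.008742
Product > 1; profitable direction is CNY → SEK → ZAR → NZD → CNY.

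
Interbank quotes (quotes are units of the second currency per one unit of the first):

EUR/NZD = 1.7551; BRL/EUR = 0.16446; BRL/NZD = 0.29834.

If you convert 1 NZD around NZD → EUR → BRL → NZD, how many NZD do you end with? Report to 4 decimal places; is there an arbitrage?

Around NZD → EUR → BRL → NZD: 1 ÷ 1.7551 ÷ 0.16446 × 0.29834 = 1.033592
Product > 1; profitable direction is NZD → EUR → BRL → NZD.

1.0336 (arbitrage exists)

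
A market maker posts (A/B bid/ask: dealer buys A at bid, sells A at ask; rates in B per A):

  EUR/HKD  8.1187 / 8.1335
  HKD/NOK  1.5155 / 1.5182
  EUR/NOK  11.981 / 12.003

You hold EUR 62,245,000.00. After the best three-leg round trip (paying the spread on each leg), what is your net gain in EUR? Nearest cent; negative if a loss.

Best loop EUR → HKD → NOK → EUR:
EUR 62,245,000.00 × 8.1187 (sell EUR at bid) = HKD 505,348,481.50
HKD 505,348,481.50 × 1.5155 (sell HKD at bid) = NOK 765,855,623.71
NOK 765,855,623.71 ÷ 12.003 (buy EUR at ask) = EUR 63,805,350.64

Net profit: EUR 1,560,350.64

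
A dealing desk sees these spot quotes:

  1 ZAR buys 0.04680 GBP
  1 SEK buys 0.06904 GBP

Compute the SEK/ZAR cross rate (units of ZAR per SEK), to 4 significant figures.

1 SEK × 0.06904 = 0.06904 GBP
0.06904 GBP ÷ 0.04680 = 1.47521 ZAR

SEK/ZAR = 1.475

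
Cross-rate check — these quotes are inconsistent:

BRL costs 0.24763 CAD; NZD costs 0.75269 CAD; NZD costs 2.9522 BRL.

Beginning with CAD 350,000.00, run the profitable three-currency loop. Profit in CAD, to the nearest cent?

Profitable loop is CAD → BRL → NZD → CAD:
CAD 350,000.00 ÷ 0.24763 = BRL 1,413,399.02
BRL 1,413,399.02 ÷ 2.9522 = NZD 478,761.27
NZD 478,761.27 × 0.75269 = CAD 360,358.82
Profit = CAD 360,358.82 − CAD 350,000.00

Profit: CAD 10,358.82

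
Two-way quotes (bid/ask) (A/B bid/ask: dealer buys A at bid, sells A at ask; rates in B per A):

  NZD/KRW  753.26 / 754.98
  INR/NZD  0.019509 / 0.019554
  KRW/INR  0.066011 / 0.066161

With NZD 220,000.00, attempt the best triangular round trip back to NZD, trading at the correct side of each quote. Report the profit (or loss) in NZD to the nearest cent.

Best loop NZD → INR → KRW → NZD:
NZD 220,000.00 ÷ 0.019554 (buy INR at ask) = INR 11,250,894.96
INR 11,250,894.96 ÷ 0.066161 (buy KRW at ask) = KRW 170,053,278
KRW 170,053,278 ÷ 754.98 (buy NZD at ask) = NZD 225,242.10

Net profit: NZD 5,242.10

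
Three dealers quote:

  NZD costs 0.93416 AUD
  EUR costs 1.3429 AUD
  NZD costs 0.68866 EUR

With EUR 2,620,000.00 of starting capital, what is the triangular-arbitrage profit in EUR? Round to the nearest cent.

Profitable loop is EUR → NZD → AUD → EUR:
EUR 2,620,000.00 ÷ 0.68866 = NZD 3,804,489.88
NZD 3,804,489.88 × 0.93416 = AUD 3,554,002.27
AUD 3,554,002.27 ÷ 1.3429 = EUR 2,646,512.97
Profit = EUR 2,646,512.97 − EUR 2,620,000.00

Profit: EUR 26,512.97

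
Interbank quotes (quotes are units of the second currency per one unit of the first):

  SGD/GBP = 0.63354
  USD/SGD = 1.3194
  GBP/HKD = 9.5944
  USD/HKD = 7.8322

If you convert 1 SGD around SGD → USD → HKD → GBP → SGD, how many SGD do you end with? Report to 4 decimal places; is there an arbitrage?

Around SGD → USD → HKD → GBP → SGD: 1 ÷ 1.3194 × 7.8322 ÷ 9.5944 ÷ 0.63354 = 0.976597
Product < 1; profitable direction is SGD → GBP → HKD → USD → SGD.

0.9766 (arbitrage exists)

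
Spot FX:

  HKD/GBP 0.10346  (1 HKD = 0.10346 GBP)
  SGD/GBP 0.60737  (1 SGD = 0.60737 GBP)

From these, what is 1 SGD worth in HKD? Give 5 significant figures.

SGD/HKD = 5.8706

1 SGD × 0.60737 = 0.60737 GBP
0.60737 GBP ÷ 0.10346 = 5.87058 HKD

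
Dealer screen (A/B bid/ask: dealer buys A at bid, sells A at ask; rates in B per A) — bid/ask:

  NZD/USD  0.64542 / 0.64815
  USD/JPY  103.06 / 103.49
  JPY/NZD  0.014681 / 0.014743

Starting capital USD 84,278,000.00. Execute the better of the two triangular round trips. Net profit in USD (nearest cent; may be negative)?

Net profit: USD 944,533.93

Best loop USD → NZD → JPY → USD:
USD 84,278,000.00 ÷ 0.64815 (buy NZD at ask) = NZD 130,028,542.78
NZD 130,028,542.78 ÷ 0.014743 (buy JPY at ask) = JPY 8,819,680,036
JPY 8,819,680,036 ÷ 103.49 (buy USD at ask) = USD 85,222,533.93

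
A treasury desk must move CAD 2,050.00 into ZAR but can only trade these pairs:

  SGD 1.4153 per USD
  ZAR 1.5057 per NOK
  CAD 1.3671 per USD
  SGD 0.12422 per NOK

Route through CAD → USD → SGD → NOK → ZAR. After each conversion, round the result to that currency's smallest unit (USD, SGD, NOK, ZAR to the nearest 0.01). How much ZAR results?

CAD 2,050.00 ÷ 1.3671 = USD 1,499.52
USD 1,499.52 × 1.4153 = SGD 2,122.27
SGD 2,122.27 ÷ 0.12422 = NOK 17,084.77
NOK 17,084.77 × 1.5057 = ZAR 25,724.54

ZAR 25,724.54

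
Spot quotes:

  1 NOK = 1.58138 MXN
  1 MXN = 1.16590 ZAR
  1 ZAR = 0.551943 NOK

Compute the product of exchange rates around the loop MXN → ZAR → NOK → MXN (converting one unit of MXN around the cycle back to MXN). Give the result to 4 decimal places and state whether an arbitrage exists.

1.0176 (arbitrage exists)

Around MXN → ZAR → NOK → MXN: 1 × 1.16590 × 0.551943 × 1.58138 = 1.017634
Product > 1; profitable direction is MXN → ZAR → NOK → MXN.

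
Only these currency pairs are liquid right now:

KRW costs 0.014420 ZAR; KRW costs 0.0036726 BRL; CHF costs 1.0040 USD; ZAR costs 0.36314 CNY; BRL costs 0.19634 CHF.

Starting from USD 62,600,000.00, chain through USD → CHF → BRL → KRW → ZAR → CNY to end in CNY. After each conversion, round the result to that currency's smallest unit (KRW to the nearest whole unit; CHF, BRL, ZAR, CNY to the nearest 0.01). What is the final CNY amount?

CNY 452,790,757.67

USD 62,600,000.00 ÷ 1.0040 = CHF 62,350,597.61
CHF 62,350,597.61 ÷ 0.19634 = BRL 317,564,416.88
BRL 317,564,416.88 ÷ 0.0036726 = KRW 86,468,555,487
KRW 86,468,555,487 × 0.014420 = ZAR 1,246,876,570.12
ZAR 1,246,876,570.12 × 0.36314 = CNY 452,790,757.67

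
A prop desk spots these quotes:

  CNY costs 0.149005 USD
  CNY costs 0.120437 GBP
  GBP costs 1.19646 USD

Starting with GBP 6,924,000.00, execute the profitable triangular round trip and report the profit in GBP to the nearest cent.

Profitable loop is GBP → CNY → USD → GBP:
GBP 6,924,000.00 ÷ 0.120437 = CNY 57,490,638.26
CNY 57,490,638.26 × 0.149005 = USD 8,566,392.55
USD 8,566,392.55 ÷ 1.19646 = GBP 7,159,781.82
Profit = GBP 7,159,781.82 − GBP 6,924,000.00

Profit: GBP 235,781.82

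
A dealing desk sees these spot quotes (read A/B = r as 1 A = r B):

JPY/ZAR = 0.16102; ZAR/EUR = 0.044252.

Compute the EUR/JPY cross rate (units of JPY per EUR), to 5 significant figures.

1 EUR ÷ 0.044252 = 22.5978 ZAR
22.5978 ZAR ÷ 0.16102 = 140.342 JPY

EUR/JPY = 140.34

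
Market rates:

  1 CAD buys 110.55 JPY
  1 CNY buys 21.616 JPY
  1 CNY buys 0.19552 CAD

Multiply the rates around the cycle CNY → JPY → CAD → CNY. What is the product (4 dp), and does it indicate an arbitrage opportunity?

Around CNY → JPY → CAD → CNY: 1 × 21.616 ÷ 110.55 ÷ 0.19552 = 1.000058
Product ≈ 1 (deviation 0.006%, within rounding noise).

1.0001 (no arbitrage)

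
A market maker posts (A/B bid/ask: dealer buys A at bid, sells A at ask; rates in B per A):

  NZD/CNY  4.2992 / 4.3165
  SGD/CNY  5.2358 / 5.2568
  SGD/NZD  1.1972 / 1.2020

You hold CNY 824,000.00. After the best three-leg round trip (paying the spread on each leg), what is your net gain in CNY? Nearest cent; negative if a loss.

Net profit: CNY 7,522.58

Best loop CNY → NZD → SGD → CNY:
CNY 824,000.00 ÷ 4.3165 (buy NZD at ask) = NZD 190,895.40
NZD 190,895.40 ÷ 1.2020 (buy SGD at ask) = SGD 158,814.81
SGD 158,814.81 × 5.2358 (sell SGD at bid) = CNY 831,522.58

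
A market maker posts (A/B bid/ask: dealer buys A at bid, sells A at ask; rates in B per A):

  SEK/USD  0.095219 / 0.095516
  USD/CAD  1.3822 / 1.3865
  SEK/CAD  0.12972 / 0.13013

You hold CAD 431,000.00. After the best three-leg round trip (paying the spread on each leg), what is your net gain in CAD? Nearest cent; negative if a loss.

Best loop CAD → SEK → USD → CAD:
CAD 431,000.00 ÷ 0.13013 (buy SEK at ask) = SEK 3,312,072.54
SEK 3,312,072.54 × 0.095219 (sell SEK at bid) = USD 315,372.24
USD 315,372.24 × 1.3822 (sell USD at bid) = CAD 435,907.50

Net profit: CAD 4,907.50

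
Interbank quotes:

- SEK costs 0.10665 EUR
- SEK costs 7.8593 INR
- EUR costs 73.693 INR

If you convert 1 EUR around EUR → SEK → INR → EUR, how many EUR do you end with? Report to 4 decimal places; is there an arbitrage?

Around EUR → SEK → INR → EUR: 1 ÷ 0.10665 × 7.8593 ÷ 73.693 = 0.999993
Product ≈ 1 (deviation 0.001%, within rounding noise).

1.0000 (no arbitrage)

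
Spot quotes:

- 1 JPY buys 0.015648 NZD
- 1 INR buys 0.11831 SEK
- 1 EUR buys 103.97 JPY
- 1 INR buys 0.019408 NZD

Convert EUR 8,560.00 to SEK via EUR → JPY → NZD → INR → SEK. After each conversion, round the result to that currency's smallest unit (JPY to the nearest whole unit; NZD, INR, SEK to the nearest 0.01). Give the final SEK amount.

SEK 84,894.80

EUR 8,560.00 × 103.97 = JPY 889,983
JPY 889,983 × 0.015648 = NZD 13,926.45
NZD 13,926.45 ÷ 0.019408 = INR 717,562.35
INR 717,562.35 × 0.11831 = SEK 84,894.80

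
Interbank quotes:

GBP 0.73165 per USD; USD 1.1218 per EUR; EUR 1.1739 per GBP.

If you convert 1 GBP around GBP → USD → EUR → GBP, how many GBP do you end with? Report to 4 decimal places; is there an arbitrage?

Around GBP → USD → EUR → GBP: 1 ÷ 0.73165 ÷ 1.1218 ÷ 1.1739 = 1.037887
Product > 1; profitable direction is GBP → USD → EUR → GBP.

1.0379 (arbitrage exists)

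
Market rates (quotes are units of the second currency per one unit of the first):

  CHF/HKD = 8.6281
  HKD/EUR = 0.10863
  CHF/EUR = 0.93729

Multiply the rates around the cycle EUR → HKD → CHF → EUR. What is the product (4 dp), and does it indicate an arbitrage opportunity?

Around EUR → HKD → CHF → EUR: 1 ÷ 0.10863 ÷ 8.6281 × 0.93729 = 1.000021
Product ≈ 1 (deviation 0.002%, within rounding noise).

1.0000 (no arbitrage)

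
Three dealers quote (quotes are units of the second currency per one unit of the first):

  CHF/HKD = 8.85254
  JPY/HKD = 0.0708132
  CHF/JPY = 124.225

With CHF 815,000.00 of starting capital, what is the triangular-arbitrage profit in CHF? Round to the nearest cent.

Profit: CHF 5,166.98

Profitable loop is CHF → HKD → JPY → CHF:
CHF 815,000.00 × 8.85254 = HKD 7,214,820.10
HKD 7,214,820.10 ÷ 0.0708132 = JPY 101,885,243
JPY 101,885,243 ÷ 124.225 = CHF 820,166.98
Profit = CHF 820,166.98 − CHF 815,000.00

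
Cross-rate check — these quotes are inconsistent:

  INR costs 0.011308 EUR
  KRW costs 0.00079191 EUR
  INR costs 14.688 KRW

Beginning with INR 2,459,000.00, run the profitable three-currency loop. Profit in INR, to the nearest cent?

Profitable loop is INR → KRW → EUR → INR:
INR 2,459,000.00 × 14.688 = KRW 36,117,792
KRW 36,117,792 × 0.00079191 = EUR 28,602.04
EUR 28,602.04 ÷ 0.011308 = INR 2,529,363.34
Profit = INR 2,529,363.34 − INR 2,459,000.00

Profit: INR 70,363.34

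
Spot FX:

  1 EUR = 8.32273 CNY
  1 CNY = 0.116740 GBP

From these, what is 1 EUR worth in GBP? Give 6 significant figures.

EUR/GBP = 0.971596

1 EUR × 8.32273 = 8.32273 CNY
8.32273 CNY × 0.116740 = 0.971596 GBP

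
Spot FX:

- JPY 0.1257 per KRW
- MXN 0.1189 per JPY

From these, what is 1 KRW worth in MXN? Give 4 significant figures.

1 KRW × 0.1257 = 0.1257 JPY
0.1257 JPY × 0.1189 = 0.0149457 MXN

KRW/MXN = 0.01495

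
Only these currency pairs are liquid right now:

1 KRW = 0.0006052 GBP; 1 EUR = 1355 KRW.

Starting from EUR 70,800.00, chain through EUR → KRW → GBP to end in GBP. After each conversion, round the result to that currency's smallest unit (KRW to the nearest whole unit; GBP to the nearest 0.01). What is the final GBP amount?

EUR 70,800.00 × 1355 = KRW 95,934,000
KRW 95,934,000 × 0.0006052 = GBP 58,059.26

GBP 58,059.26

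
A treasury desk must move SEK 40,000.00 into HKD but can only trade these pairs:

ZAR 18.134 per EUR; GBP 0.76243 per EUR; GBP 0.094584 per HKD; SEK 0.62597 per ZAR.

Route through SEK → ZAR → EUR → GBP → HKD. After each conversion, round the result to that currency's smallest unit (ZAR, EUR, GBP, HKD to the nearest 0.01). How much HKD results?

SEK 40,000.00 ÷ 0.62597 = ZAR 63,900.83
ZAR 63,900.83 ÷ 18.134 = EUR 3,523.81
EUR 3,523.81 × 0.76243 = GBP 2,686.66
GBP 2,686.66 ÷ 0.094584 = HKD 28,405.02

HKD 28,405.02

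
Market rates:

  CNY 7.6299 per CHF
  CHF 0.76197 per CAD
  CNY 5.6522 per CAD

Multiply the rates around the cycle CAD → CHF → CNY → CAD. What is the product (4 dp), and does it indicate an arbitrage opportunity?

1.0286 (arbitrage exists)

Around CAD → CHF → CNY → CAD: 1 × 0.76197 × 7.6299 ÷ 5.6522 = 1.028583
Product > 1; profitable direction is CAD → CHF → CNY → CAD.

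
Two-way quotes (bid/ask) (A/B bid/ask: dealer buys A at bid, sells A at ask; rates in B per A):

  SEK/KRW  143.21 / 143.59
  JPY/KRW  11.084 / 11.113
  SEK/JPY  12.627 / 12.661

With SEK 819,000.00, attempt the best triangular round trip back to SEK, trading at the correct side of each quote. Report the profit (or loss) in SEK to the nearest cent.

Best loop SEK → KRW → JPY → SEK:
SEK 819,000.00 × 143.21 (sell SEK at bid) = KRW 117,288,990
KRW 117,288,990 ÷ 11.113 (buy JPY at ask) = JPY 10,554,215
JPY 10,554,215 ÷ 12.661 (buy SEK at ask) = SEK 833,600.42

Net profit: SEK 14,600.42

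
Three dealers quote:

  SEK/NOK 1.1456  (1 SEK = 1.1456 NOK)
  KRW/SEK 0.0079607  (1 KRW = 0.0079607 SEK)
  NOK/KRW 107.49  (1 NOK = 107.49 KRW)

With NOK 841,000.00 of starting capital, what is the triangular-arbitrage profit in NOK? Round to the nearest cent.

Profit: NOK 16,913.83

Profitable loop is NOK → SEK → KRW → NOK:
NOK 841,000.00 ÷ 1.1456 = SEK 734,113.13
SEK 734,113.13 ÷ 0.0079607 = KRW 92,217,158
KRW 92,217,158 ÷ 107.49 = NOK 857,913.83
Profit = NOK 857,913.83 − NOK 841,000.00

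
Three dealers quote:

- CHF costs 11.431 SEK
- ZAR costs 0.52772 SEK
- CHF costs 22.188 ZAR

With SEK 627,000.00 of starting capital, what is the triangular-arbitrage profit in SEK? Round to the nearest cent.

Profitable loop is SEK → CHF → ZAR → SEK:
SEK 627,000.00 ÷ 11.431 = CHF 54,850.84
CHF 54,850.84 × 22.188 = ZAR 1,217,030.53
ZAR 1,217,030.53 × 0.52772 = SEK 642,251.35
Profit = SEK 642,251.35 − SEK 627,000.00

Profit: SEK 15,251.35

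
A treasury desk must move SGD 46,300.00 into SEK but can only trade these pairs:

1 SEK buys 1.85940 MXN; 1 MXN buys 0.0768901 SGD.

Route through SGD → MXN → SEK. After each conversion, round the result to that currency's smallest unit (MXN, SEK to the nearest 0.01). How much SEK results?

SEK 323,845.41

SGD 46,300.00 ÷ 0.0768901 = MXN 602,158.15
MXN 602,158.15 ÷ 1.85940 = SEK 323,845.41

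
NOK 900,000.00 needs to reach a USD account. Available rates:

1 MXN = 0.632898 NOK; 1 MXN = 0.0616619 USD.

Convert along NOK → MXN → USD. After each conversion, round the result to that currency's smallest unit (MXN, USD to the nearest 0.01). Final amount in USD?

NOK 900,000.00 ÷ 0.632898 = MXN 1,422,030.09
MXN 1,422,030.09 × 0.0616619 = USD 87,685.08

USD 87,685.08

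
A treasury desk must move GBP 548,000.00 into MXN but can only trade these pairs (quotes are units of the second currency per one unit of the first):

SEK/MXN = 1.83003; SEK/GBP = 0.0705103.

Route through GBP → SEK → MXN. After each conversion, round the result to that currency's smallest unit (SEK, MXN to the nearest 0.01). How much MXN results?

MXN 14,222,836.09

GBP 548,000.00 ÷ 0.0705103 = SEK 7,771,914.17
SEK 7,771,914.17 × 1.83003 = MXN 14,222,836.09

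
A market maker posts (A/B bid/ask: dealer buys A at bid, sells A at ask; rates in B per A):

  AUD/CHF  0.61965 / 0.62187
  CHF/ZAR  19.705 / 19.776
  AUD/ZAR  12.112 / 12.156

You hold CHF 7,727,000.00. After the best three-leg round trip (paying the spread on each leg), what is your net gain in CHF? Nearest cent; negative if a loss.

Best loop CHF → ZAR → AUD → CHF:
CHF 7,727,000.00 × 19.705 (sell CHF at bid) = ZAR 152,260,535.00
ZAR 152,260,535.00 ÷ 12.156 (buy AUD at ask) = AUD 12,525,545.82
AUD 12,525,545.82 × 0.61965 (sell AUD at bid) = CHF 7,761,454.47

Net profit: CHF 34,454.47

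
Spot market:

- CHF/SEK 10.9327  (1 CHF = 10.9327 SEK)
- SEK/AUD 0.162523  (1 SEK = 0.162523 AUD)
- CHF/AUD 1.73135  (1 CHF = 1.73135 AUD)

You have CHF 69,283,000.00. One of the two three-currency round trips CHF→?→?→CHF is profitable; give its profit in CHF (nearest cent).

Profitable loop is CHF → SEK → AUD → CHF:
CHF 69,283,000.00 × 10.9327 = SEK 757,450,254.10
SEK 757,450,254.10 × 0.162523 = AUD 123,103,087.65
AUD 123,103,087.65 ÷ 1.73135 = CHF 71,102,369.62
Profit = CHF 71,102,369.62 − CHF 69,283,000.00

Profit: CHF 1,819,369.62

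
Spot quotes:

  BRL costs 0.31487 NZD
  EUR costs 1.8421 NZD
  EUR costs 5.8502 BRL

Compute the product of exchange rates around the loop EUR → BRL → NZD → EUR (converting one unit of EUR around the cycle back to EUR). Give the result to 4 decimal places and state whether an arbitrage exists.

1.0000 (no arbitrage)

Around EUR → BRL → NZD → EUR: 1 × 5.8502 × 0.31487 ÷ 1.8421 = 0.999974
Product ≈ 1 (deviation 0.003%, within rounding noise).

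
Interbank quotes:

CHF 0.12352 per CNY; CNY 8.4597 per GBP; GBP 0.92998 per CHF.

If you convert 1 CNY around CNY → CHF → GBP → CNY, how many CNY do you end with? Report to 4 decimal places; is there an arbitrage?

0.9718 (arbitrage exists)

Around CNY → CHF → GBP → CNY: 1 × 0.12352 × 0.92998 × 8.4597 = 0.971775
Product < 1; profitable direction is CNY → GBP → CHF → CNY.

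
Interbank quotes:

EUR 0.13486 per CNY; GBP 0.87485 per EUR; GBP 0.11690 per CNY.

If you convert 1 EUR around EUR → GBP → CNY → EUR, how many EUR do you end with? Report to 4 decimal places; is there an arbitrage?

1.0093 (arbitrage exists)

Around EUR → GBP → CNY → EUR: 1 × 0.87485 ÷ 0.11690 × 0.13486 = 1.009258
Product > 1; profitable direction is EUR → GBP → CNY → EUR.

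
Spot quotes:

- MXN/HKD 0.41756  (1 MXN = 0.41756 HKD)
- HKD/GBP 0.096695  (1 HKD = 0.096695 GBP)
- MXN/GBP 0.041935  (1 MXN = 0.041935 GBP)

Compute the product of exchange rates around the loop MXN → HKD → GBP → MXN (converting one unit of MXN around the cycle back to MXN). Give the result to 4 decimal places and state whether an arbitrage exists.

Around MXN → HKD → GBP → MXN: 1 × 0.41756 × 0.096695 ÷ 0.041935 = 0.962823
Product < 1; profitable direction is MXN → GBP → HKD → MXN.

0.9628 (arbitrage exists)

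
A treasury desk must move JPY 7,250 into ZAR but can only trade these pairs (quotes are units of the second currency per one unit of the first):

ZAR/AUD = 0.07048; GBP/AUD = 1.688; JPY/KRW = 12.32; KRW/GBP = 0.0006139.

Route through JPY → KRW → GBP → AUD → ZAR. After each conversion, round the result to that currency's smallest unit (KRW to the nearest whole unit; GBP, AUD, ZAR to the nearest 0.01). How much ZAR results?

ZAR 1,313.14

JPY 7,250 × 12.32 = KRW 89,320
KRW 89,320 × 0.0006139 = GBP 54.83
GBP 54.83 × 1.688 = AUD 92.55
AUD 92.55 ÷ 0.07048 = ZAR 1,313.14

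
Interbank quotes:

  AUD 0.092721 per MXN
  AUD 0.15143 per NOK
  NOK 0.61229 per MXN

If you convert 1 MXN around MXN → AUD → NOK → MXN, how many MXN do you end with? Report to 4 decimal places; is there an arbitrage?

Around MXN → AUD → NOK → MXN: 1 × 0.092721 ÷ 0.15143 ÷ 0.61229 = 1.000021
Product ≈ 1 (deviation 0.002%, within rounding noise).

1.0000 (no arbitrage)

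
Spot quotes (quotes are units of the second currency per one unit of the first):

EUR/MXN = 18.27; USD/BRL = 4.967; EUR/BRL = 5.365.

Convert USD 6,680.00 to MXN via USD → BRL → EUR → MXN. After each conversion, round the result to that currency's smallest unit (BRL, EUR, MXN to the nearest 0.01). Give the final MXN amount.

MXN 112,989.90

USD 6,680.00 × 4.967 = BRL 33,179.56
BRL 33,179.56 ÷ 5.365 = EUR 6,184.45
EUR 6,184.45 × 18.27 = MXN 112,989.90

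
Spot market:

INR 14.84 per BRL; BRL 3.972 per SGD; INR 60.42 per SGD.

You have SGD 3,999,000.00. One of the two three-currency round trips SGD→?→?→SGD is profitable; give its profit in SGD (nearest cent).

Profit: SGD 100,104.45

Profitable loop is SGD → INR → BRL → SGD:
SGD 3,999,000.00 × 60.42 = INR 241,619,580.00
INR 241,619,580.00 ÷ 14.84 = BRL 16,281,642.86
BRL 16,281,642.86 ÷ 3.972 = SGD 4,099,104.45
Profit = SGD 4,099,104.45 − SGD 3,999,000.00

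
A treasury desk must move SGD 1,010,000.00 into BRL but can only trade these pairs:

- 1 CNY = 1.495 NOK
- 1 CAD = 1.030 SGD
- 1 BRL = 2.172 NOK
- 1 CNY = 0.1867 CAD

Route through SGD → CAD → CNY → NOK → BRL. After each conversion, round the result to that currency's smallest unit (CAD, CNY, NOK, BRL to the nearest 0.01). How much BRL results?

SGD 1,010,000.00 ÷ 1.030 = CAD 980,582.52
CAD 980,582.52 ÷ 0.1867 = CNY 5,252,182.75
CNY 5,252,182.75 × 1.495 = NOK 7,852,013.21
NOK 7,852,013.21 ÷ 2.172 = BRL 3,615,107.37

BRL 3,615,107.37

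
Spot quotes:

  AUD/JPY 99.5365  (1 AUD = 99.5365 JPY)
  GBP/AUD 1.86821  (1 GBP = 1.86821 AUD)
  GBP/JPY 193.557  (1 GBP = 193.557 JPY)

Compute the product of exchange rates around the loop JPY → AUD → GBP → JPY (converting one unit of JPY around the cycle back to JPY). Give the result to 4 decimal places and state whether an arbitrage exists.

Around JPY → AUD → GBP → JPY: 1 ÷ 99.5365 ÷ 1.86821 × 193.557 = 1.040880
Product > 1; profitable direction is JPY → AUD → GBP → JPY.

1.0409 (arbitrage exists)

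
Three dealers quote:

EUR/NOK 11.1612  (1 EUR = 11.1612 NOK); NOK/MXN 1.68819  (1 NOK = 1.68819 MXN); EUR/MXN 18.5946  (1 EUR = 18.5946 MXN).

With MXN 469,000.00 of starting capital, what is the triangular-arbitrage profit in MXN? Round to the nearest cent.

Profit: MXN 6,245.72

Profitable loop is MXN → EUR → NOK → MXN:
MXN 469,000.00 ÷ 18.5946 = EUR 25,222.38
EUR 25,222.38 × 11.1612 = NOK 281,511.99
NOK 281,511.99 × 1.68819 = MXN 475,245.72
Profit = MXN 475,245.72 − MXN 469,000.00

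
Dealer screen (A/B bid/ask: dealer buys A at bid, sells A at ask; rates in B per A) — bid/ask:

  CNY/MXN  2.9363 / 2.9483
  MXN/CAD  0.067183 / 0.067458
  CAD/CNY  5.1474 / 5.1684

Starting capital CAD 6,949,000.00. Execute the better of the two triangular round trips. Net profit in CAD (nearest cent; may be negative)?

Net profit: CAD 107,186.45

Best loop CAD → CNY → MXN → CAD:
CAD 6,949,000.00 × 5.1474 (sell CAD at bid) = CNY 35,769,282.60
CNY 35,769,282.60 × 2.9363 (sell CNY at bid) = MXN 105,029,344.50
MXN 105,029,344.50 × 0.067183 (sell MXN at bid) = CAD 7,056,186.45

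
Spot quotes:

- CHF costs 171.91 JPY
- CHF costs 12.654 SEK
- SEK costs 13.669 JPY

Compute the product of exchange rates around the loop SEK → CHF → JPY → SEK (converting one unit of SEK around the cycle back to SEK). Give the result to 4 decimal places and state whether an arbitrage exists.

Around SEK → CHF → JPY → SEK: 1 ÷ 12.654 × 171.91 ÷ 13.669 = 0.993886
Product < 1; profitable direction is SEK → JPY → CHF → SEK.

0.9939 (arbitrage exists)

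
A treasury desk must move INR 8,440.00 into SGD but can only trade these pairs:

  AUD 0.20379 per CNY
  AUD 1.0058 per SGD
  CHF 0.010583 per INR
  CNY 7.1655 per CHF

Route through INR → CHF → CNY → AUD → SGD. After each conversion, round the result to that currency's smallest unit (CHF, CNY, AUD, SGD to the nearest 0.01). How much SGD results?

SGD 129.68

INR 8,440.00 × 0.010583 = CHF 89.32
CHF 89.32 × 7.1655 = CNY 640.02
CNY 640.02 × 0.20379 = AUD 130.43
AUD 130.43 ÷ 1.0058 = SGD 129.68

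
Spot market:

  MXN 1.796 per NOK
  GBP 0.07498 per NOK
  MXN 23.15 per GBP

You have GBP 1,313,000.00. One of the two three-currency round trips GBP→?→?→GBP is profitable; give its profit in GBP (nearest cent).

Profit: GBP 45,546.87

Profitable loop is GBP → NOK → MXN → GBP:
GBP 1,313,000.00 ÷ 0.07498 = NOK 17,511,336.36
NOK 17,511,336.36 × 1.796 = MXN 31,450,360.10
MXN 31,450,360.10 ÷ 23.15 = GBP 1,358,546.87
Profit = GBP 1,358,546.87 − GBP 1,313,000.00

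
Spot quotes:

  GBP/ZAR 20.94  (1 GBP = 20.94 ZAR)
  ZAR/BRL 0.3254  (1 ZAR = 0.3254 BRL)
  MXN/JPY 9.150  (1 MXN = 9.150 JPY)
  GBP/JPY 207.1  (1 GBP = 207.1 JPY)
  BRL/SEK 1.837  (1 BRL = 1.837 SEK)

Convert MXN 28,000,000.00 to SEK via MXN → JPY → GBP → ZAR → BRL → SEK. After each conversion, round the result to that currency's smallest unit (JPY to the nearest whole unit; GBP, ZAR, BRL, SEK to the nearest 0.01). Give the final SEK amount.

MXN 28,000,000.00 × 9.150 = JPY 256,200,000
JPY 256,200,000 ÷ 207.1 = GBP 1,237,083.53
GBP 1,237,083.53 × 20.94 = ZAR 25,904,529.12
ZAR 25,904,529.12 × 0.3254 = BRL 8,429,333.78
BRL 8,429,333.78 × 1.837 = SEK 15,484,686.15

SEK 15,484,686.15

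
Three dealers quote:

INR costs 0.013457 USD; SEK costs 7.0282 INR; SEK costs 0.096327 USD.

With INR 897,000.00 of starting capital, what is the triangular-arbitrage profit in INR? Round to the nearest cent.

Profit: INR 16,583.22

Profitable loop is INR → SEK → USD → INR:
INR 897,000.00 ÷ 7.0282 = SEK 127,628.70
SEK 127,628.70 × 0.096327 = USD 12,294.09
USD 12,294.09 ÷ 0.013457 = INR 913,583.22
Profit = INR 913,583.22 − INR 897,000.00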